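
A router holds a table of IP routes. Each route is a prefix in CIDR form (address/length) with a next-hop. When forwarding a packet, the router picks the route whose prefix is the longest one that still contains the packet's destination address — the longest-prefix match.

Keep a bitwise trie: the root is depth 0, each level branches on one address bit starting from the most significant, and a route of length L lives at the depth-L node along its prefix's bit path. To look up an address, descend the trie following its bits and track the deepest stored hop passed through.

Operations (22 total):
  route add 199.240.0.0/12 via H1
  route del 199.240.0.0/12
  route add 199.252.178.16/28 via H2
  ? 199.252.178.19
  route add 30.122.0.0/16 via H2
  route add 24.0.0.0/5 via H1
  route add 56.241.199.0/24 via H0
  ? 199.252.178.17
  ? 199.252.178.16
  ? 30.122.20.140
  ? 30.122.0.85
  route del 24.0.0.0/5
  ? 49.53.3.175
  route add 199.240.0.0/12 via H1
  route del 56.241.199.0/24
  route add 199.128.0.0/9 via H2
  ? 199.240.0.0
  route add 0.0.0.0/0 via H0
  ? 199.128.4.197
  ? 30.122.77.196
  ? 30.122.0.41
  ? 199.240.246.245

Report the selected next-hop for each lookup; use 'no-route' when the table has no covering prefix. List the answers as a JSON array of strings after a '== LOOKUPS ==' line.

Process each operation:
  + 199.240.0.0/12 (H1) depth=12
  - 199.240.0.0/12 clear@12
  + 199.252.178.16/28 (H2) depth=28
  lookup 199.252.178.19: bits 1100011111111100101100100001 walk d0:-→d1:-→d2:-→d3:-→d4:-→d5:-→d6:-→d7:-→d8:-→d9:-→d10:-→d11:-→d12:-→d13:-→d14:-→d15:-→d16:-→d17:-→d18:-→d19:-→d20:-→d21:-→d22:-→d23:-→d24:-→d25:-→d26:-→d27:-→d28:H2 -> H2
  + 30.122.0.0/16 (H2) depth=16
  + 24.0.0.0/5 (H1) depth=5
  + 56.241.199.0/24 (H0) depth=24
  lookup 199.252.178.17: bits 1100011111111100101100100001 walk d0:-→d1:-→d2:-→d3:-→d4:-→d5:-→d6:-→d7:-→d8:-→d9:-→d10:-→d11:-→d12:-→d13:-→d14:-→d15:-→d16:-→d17:-→d18:-→d19:-→d20:-→d21:-→d22:-→d23:-→d24:-→d25:-→d26:-→d27:-→d28:H2 -> H2
  lookup 199.252.178.16: bits 1100011111111100101100100001 walk d0:-→d1:-→d2:-→d3:-→d4:-→d5:-→d6:-→d7:-→d8:-→d9:-→d10:-→d11:-→d12:-→d13:-→d14:-→d15:-→d16:-→d17:-→d18:-→d19:-→d20:-→d21:-→d22:-→d23:-→d24:-→d25:-→d26:-→d27:-→d28:H2 -> H2
  lookup 30.122.20.140: bits 0001111001111010 walk d0:-→d1:-→d2:-→d3:-→d4:-→d5:H1→d6:-→d7:-→d8:-→d9:-→d10:-→d11:-→d12:-→d13:-→d14:-→d15:-→d16:H2 -> H2
  lookup 30.122.0.85: bits 0001111001111010 walk d0:-→d1:-→d2:-→d3:-→d4:-→d5:H1→d6:-→d7:-→d8:-→d9:-→d10:-→d11:-→d12:-→d13:-→d14:-→d15:-→d16:H2 -> H2
  - 24.0.0.0/5 clear@5
  lookup 49.53.3.175: bits 0011 walk d0:-→d1:-→d2:-→d3:-→d4:- -> no-route
  + 199.240.0.0/12 (H1) depth=12
  - 56.241.199.0/24 clear@24
  + 199.128.0.0/9 (H2) depth=9
  lookup 199.240.0.0: bits 110001111111 walk d0:-→d1:-→d2:-→d3:-→d4:-→d5:-→d6:-→d7:-→d8:-→d9:H2→d10:-→d11:-→d12:H1 -> H1
  + 0.0.0.0/0 (H0) depth=0
  lookup 199.128.4.197: bits 110001111 walk d0:H0→d1:-→d2:-→d3:-→d4:-→d5:-→d6:-→d7:-→d8:-→d9:H2 -> H2
  lookup 30.122.77.196: bits 0001111001111010 walk d0:H0→d1:-→d2:-→d3:-→d4:-→d5:-→d6:-→d7:-→d8:-→d9:-→d10:-→d11:-→d12:-→d13:-→d14:-→d15:-→d16:H2 -> H2
  lookup 30.122.0.41: bits 0001111001111010 walk d0:H0→d1:-→d2:-→d3:-→d4:-→d5:-→d6:-→d7:-→d8:-→d9:-→d10:-→d11:-→d12:-→d13:-→d14:-→d15:-→d16:H2 -> H2
  lookup 199.240.246.245: bits 110001111111 walk d0:H0→d1:-→d2:-→d3:-→d4:-→d5:-→d6:-→d7:-→d8:-→d9:H2→d10:-→d11:-→d12:H1 -> H1

== LOOKUPS ==
["H2","H2","H2","H2","H2","no-route","H1","H2","H2","H2","H1"]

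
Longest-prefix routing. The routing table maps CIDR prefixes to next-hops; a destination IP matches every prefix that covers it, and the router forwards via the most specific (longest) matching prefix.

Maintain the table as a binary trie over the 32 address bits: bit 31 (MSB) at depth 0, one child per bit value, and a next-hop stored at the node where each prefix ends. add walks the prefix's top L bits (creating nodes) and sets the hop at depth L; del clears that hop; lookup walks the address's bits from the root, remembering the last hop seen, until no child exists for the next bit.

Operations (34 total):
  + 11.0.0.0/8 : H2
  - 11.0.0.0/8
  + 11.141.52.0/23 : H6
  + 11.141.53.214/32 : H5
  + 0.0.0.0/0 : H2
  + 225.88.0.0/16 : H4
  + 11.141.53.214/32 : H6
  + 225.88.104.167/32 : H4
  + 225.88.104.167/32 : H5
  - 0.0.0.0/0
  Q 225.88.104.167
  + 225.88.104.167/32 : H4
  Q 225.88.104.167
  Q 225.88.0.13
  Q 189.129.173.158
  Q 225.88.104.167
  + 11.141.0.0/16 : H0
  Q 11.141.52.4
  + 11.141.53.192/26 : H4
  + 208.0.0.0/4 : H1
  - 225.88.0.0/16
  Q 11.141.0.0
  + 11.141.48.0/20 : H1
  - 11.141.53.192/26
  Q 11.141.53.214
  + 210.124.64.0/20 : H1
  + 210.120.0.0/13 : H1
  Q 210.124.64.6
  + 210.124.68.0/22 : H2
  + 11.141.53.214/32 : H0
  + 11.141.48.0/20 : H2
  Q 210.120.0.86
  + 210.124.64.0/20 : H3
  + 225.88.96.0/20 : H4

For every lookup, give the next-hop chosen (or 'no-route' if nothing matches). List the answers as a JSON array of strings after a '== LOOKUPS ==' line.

Process each operation:
  + 11.0.0.0/8 (H2) depth=8
  - 11.0.0.0/8 clear@8
  + 11.141.52.0/23 (H6) depth=23
  + 11.141.53.214/32 (H5) depth=32
  + 0.0.0.0/0 (H2) depth=0
  + 225.88.0.0/16 (H4) depth=16
  + 11.141.53.214/32 (H6) depth=32
  + 225.88.104.167/32 (H4) depth=32
  + 225.88.104.167/32 (H5) depth=32
  - 0.0.0.0/0 clear@0
  Q 225.88.104.167: descend 11100001010110000110100010100111 ; hops seen [H4,H5] ; pick H5
  + 225.88.104.167/32 (H4) depth=32
  Q 225.88.104.167: descend 11100001010110000110100010100111 ; hops seen [H4,H4] ; pick H4
  Q 225.88.0.13: descend 11100001010110000 ; hops seen [H4] ; pick H4
  Q 189.129.173.158: descend 1 ; hops seen [∅] ; pick no-route
  Q 225.88.104.167: descend 11100001010110000110100010100111 ; hops seen [H4,H4] ; pick H4
  + 11.141.0.0/16 (H0) depth=16
  Q 11.141.52.4: descend 00001011100011010011010 ; hops seen [H0,H6] ; pick H6
  + 11.141.53.192/26 (H4) depth=26
  + 208.0.0.0/4 (H1) depth=4
  - 225.88.0.0/16 clear@16
  Q 11.141.0.0: descend 000010111000110100 ; hops seen [H0] ; pick H0
  + 11.141.48.0/20 (H1) depth=20
  - 11.141.53.192/26 clear@26
  Q 11.141.53.214: descend 00001011100011010011010111010110 ; hops seen [H0,H1,H6,H6] ; pick H6
  + 210.124.64.0/20 (H1) depth=20
  + 210.120.0.0/13 (H1) depth=13
  Q 210.124.64.6: descend 11010010011111000100 ; hops seen [H1,H1,H1] ; pick H1
  + 210.124.68.0/22 (H2) depth=22
  + 11.141.53.214/32 (H0) depth=32
  + 11.141.48.0/20 (H2) depth=20
  Q 210.120.0.86: descend 1101001001111 ; hops seen [H1,H1] ; pick H1
  + 210.124.64.0/20 (H3) depth=20
  + 225.88.96.0/20 (H4) depth=20

== LOOKUPS ==
["H5","H4","H4","no-route","H4","H6","H0","H6","H1","H1"]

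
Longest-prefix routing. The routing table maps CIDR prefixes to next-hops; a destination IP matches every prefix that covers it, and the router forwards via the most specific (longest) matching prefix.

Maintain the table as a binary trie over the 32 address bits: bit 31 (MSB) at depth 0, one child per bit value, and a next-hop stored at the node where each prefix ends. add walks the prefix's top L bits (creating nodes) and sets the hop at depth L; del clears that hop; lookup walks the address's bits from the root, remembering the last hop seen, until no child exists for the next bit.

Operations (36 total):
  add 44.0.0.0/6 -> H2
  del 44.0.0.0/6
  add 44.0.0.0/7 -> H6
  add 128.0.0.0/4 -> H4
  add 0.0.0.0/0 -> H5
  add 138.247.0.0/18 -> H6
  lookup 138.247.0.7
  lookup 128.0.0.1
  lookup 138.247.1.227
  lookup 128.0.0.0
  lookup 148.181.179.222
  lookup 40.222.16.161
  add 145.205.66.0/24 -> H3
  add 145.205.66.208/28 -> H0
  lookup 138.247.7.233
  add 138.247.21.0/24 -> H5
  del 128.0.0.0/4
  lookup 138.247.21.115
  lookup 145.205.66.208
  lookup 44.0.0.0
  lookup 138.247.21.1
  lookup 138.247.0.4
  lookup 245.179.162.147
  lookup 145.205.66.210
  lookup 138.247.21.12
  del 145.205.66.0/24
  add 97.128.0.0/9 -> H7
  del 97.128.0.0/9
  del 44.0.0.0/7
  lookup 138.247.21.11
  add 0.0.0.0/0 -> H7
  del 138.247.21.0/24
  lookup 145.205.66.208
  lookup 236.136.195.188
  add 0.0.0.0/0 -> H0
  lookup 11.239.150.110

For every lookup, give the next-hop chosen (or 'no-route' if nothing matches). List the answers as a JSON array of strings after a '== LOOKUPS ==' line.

Process each operation:
  + 44.0.0.0/6 (H2) depth=6
  del 44.0.0.0/6 (clear depth 6)
  + 44.0.0.0/7 (H6) depth=7
  + 128.0.0.0/4 (H4) depth=4
  + 0.0.0.0/0 (H5) depth=0
  + 138.247.0.0/18 (H6) depth=18
  ? 138.247.0.7  path d0:H5→d1:-→d2:-→d3:-→d4:H4→d5:-→d6:-→d7:-→d8:-→d9:-→d10:-→d11:-→d12:-→d13:-→d14:-→d15:-→d16:-→d17:-→d18:H6  best=H6
  ? 128.0.0.1  path d0:H5→d1:-→d2:-→d3:-→d4:H4  best=H4
  ? 138.247.1.227  path d0:H5→d1:-→d2:-→d3:-→d4:H4→d5:-→d6:-→d7:-→d8:-→d9:-→d10:-→d11:-→d12:-→d13:-→d14:-→d15:-→d16:-→d17:-→d18:H6  best=H6
  ? 128.0.0.0  path d0:H5→d1:-→d2:-→d3:-→d4:H4  best=H4
  ? 148.181.179.222  path d0:H5→d1:-→d2:-→d3:-  best=H5
  ? 40.222.16.161  path d0:H5→d1:-→d2:-→d3:-→d4:-→d5:-  best=H5
  + 145.205.66.0/24 (H3) depth=24
  + 145.205.66.208/28 (H0) depth=28
  ? 138.247.7.233  path d0:H5→d1:-→d2:-→d3:-→d4:H4→d5:-→d6:-→d7:-→d8:-→d9:-→d10:-→d11:-→d12:-→d13:-→d14:-→d15:-→d16:-→d17:-→d18:H6  best=H6
  + 138.247.21.0/24 (H5) depth=24
  del 128.0.0.0/4 (clear depth 4)
  ? 138.247.21.115  path d0:H5→d1:-→d2:-→d3:-→d4:-→d5:-→d6:-→d7:-→d8:-→d9:-→d10:-→d11:-→d12:-→d13:-→d14:-→d15:-→d16:-→d17:-→d18:H6→d19:-→d20:-→d21:-→d22:-→d23:-→d24:H5  best=H5
  ? 145.205.66.208  path d0:H5→d1:-→d2:-→d3:-→d4:-→d5:-→d6:-→d7:-→d8:-→d9:-→d10:-→d11:-→d12:-→d13:-→d14:-→d15:-→d16:-→d17:-→d18:-→d19:-→d20:-→d21:-→d22:-→d23:-→d24:H3→d25:-→d26:-→d27:-→d28:H0  best=H0
  ? 44.0.0.0  path d0:H5→d1:-→d2:-→d3:-→d4:-→d5:-→d6:-→d7:H6  best=H6
  ? 138.247.21.1  path d0:H5→d1:-→d2:-→d3:-→d4:-→d5:-→d6:-→d7:-→d8:-→d9:-→d10:-→d11:-→d12:-→d13:-→d14:-→d15:-→d16:-→d17:-→d18:H6→d19:-→d20:-→d21:-→d22:-→d23:-→d24:H5  best=H5
  ? 138.247.0.4  path d0:H5→d1:-→d2:-→d3:-→d4:-→d5:-→d6:-→d7:-→d8:-→d9:-→d10:-→d11:-→d12:-→d13:-→d14:-→d15:-→d16:-→d17:-→d18:H6→d19:-  best=H6
  ? 245.179.162.147  path d0:H5→d1:-  best=H5
  ? 145.205.66.210  path d0:H5→d1:-→d2:-→d3:-→d4:-→d5:-→d6:-→d7:-→d8:-→d9:-→d10:-→d11:-→d12:-→d13:-→d14:-→d15:-→d16:-→d17:-→d18:-→d19:-→d20:-→d21:-→d22:-→d23:-→d24:H3→d25:-→d26:-→d27:-→d28:H0  best=H0
  ? 138.247.21.12  path d0:H5→d1:-→d2:-→d3:-→d4:-→d5:-→d6:-→d7:-→d8:-→d9:-→d10:-→d11:-→d12:-→d13:-→d14:-→d15:-→d16:-→d17:-→d18:H6→d19:-→d20:-→d21:-→d22:-→d23:-→d24:H5  best=H5
  del 145.205.66.0/24 (clear depth 24)
  + 97.128.0.0/9 (H7) depth=9
  del 97.128.0.0/9 (clear depth 9)
  del 44.0.0.0/7 (clear depth 7)
  ? 138.247.21.11  path d0:H5→d1:-→d2:-→d3:-→d4:-→d5:-→d6:-→d7:-→d8:-→d9:-→d10:-→d11:-→d12:-→d13:-→d14:-→d15:-→d16:-→d17:-→d18:H6→d19:-→d20:-→d21:-→d22:-→d23:-→d24:H5  best=H5
  + 0.0.0.0/0 (H7) depth=0
  del 138.247.21.0/24 (clear depth 24)
  ? 145.205.66.208  path d0:H7→d1:-→d2:-→d3:-→d4:-→d5:-→d6:-→d7:-→d8:-→d9:-→d10:-→d11:-→d12:-→d13:-→d14:-→d15:-→d16:-→d17:-→d18:-→d19:-→d20:-→d21:-→d22:-→d23:-→d24:-→d25:-→d26:-→d27:-→d28:H0  best=H0
  ? 236.136.195.188  path d0:H7→d1:-  best=H7
  + 0.0.0.0/0 (H0) depth=0
  ? 11.239.150.110  path d0:H0→d1:-→d2:-  best=H0

== LOOKUPS ==
["H6","H4","H6","H4","H5","H5","H6","H5","H0","H6","H5","H6","H5","H0","H5","H5","H0","H7","H0"]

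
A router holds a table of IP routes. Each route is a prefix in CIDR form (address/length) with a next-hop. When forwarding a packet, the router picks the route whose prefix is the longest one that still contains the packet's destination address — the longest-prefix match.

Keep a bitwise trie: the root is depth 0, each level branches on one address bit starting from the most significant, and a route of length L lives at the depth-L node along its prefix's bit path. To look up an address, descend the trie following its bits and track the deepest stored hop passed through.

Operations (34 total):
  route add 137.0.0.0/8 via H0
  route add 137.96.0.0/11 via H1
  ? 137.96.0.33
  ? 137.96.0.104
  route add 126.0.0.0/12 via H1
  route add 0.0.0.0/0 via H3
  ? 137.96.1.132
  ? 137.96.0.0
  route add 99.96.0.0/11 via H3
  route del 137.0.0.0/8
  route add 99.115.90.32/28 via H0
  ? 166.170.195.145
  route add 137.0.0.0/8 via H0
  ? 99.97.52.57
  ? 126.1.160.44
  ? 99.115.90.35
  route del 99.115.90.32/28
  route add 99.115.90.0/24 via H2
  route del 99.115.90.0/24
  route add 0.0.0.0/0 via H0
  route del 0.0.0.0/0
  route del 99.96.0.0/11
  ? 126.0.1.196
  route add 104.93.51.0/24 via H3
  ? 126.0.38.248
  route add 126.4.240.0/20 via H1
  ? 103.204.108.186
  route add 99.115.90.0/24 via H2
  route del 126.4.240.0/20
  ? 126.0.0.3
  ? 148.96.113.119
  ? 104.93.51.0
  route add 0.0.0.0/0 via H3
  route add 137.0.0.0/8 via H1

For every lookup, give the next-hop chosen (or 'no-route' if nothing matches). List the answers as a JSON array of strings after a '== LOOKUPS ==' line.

Process each operation:
  add 137.0.0.0/8 -> H0 at depth 8
  add 137.96.0.0/11 -> H1 at depth 11
  lookup 137.96.0.33: bits 10001001011 walk d0:-→d1:-→d2:-→d3:-→d4:-→d5:-→d6:-→d7:-→d8:H0→d9:-→d10:-→d11:H1 -> H1
  lookup 137.96.0.104: bits 10001001011 walk d0:-→d1:-→d2:-→d3:-→d4:-→d5:-→d6:-→d7:-→d8:H0→d9:-→d10:-→d11:H1 -> H1
  add 126.0.0.0/12 -> H1 at depth 12
  add 0.0.0.0/0 -> H3 at depth 0
  lookup 137.96.1.132: bits 10001001011 walk d0:H3→d1:-→d2:-→d3:-→d4:-→d5:-→d6:-→d7:-→d8:H0→d9:-→d10:-→d11:H1 -> H1
  lookup 137.96.0.0: bits 10001001011 walk d0:H3→d1:-→d2:-→d3:-→d4:-→d5:-→d6:-→d7:-→d8:H0→d9:-→d10:-→d11:H1 -> H1
  add 99.96.0.0/11 -> H3 at depth 11
  del 137.0.0.0/8 (clear depth 8)
  add 99.115.90.32/28 -> H0 at depth 28
  lookup 166.170.195.145: bits 10 walk d0:H3→d1:-→d2:- -> H3
  add 137.0.0.0/8 -> H0 at depth 8
  lookup 99.97.52.57: bits 01100011011 walk d0:H3→d1:-→d2:-→d3:-→d4:-→d5:-→d6:-→d7:-→d8:-→d9:-→d10:-→d11:H3 -> H3
  lookup 126.1.160.44: bits 011111100000 walk d0:H3→d1:-→d2:-→d3:-→d4:-→d5:-→d6:-→d7:-→d8:-→d9:-→d10:-→d11:-→d12:H1 -> H1
  lookup 99.115.90.35: bits 0110001101110011010110100010 walk d0:H3→d1:-→d2:-→d3:-→d4:-→d5:-→d6:-→d7:-→d8:-→d9:-→d10:-→d11:H3→d12:-→d13:-→d14:-→d15:-→d16:-→d17:-→d18:-→d19:-→d20:-→d21:-→d22:-→d23:-→d24:-→d25:-→d26:-→d27:-→d28:H0 -> H0
  del 99.115.90.32/28 (clear depth 28)
  add 99.115.90.0/24 -> H2 at depth 24
  del 99.115.90.0/24 (clear depth 24)
  add 0.0.0.0/0 -> H0 at depth 0
  del 0.0.0.0/0 (clear depth 0)
  del 99.96.0.0/11 (clear depth 11)
  lookup 126.0.1.196: bits 011111100000 walk d0:-→d1:-→d2:-→d3:-→d4:-→d5:-→d6:-→d7:-→d8:-→d9:-→d10:-→d11:-→d12:H1 -> H1
  add 104.93.51.0/24 -> H3 at depth 24
  lookup 126.0.38.248: bits 011111100000 walk d0:-→d1:-→d2:-→d3:-→d4:-→d5:-→d6:-→d7:-→d8:-→d9:-→d10:-→d11:-→d12:H1 -> H1
  add 126.4.240.0/20 -> H1 at depth 20
  lookup 103.204.108.186: bits 01100 walk d0:-→d1:-→d2:-→d3:-→d4:-→d5:- -> no-route
  add 99.115.90.0/24 -> H2 at depth 24
  del 126.4.240.0/20 (clear depth 20)
  lookup 126.0.0.3: bits 0111111000000 walk d0:-→d1:-→d2:-→d3:-→d4:-→d5:-→d6:-→d7:-→d8:-→d9:-→d10:-→d11:-→d12:H1→d13:- -> H1
  lookup 148.96.113.119: bits 100 walk d0:-→d1:-→d2:-→d3:- -> no-route
  lookup 104.93.51.0: bits 011010000101110100110011 walk d0:-→d1:-→d2:-→d3:-→d4:-→d5:-→d6:-→d7:-→d8:-→d9:-→d10:-→d11:-→d12:-→d13:-→d14:-→d15:-→d16:-→d17:-→d18:-→d19:-→d20:-→d21:-→d22:-→d23:-→d24:H3 -> H3
  add 0.0.0.0/0 -> H3 at depth 0
  add 137.0.0.0/8 -> H1 at depth 8

== LOOKUPS ==
["H1","H1","H1","H1","H3","H3","H1","H0","H1","H1","no-route","H1","no-route","H3"]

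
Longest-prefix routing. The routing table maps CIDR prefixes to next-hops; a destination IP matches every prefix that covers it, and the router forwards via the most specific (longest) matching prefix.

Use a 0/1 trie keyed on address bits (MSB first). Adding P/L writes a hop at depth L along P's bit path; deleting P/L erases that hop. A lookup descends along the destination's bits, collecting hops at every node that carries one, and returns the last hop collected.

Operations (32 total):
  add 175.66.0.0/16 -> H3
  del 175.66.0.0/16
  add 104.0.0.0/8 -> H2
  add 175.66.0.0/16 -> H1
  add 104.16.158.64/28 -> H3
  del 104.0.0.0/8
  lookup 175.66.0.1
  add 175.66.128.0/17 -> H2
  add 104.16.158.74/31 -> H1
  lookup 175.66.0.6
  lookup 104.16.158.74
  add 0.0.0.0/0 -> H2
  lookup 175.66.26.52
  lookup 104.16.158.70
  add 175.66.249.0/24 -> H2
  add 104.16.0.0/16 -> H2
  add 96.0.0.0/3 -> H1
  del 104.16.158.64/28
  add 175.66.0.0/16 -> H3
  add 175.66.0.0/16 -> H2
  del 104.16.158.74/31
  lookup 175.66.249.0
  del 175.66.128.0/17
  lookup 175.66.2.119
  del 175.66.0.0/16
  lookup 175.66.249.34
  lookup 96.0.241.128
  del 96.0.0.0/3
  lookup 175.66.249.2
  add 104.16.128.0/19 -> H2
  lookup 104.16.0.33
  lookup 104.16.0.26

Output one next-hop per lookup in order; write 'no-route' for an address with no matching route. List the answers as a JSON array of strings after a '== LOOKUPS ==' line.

Process each operation:
  add 175.66.0.0/16 -> H3 at depth 16
  - 175.66.0.0/16 clear@16
  add 104.0.0.0/8 -> H2 at depth 8
  add 175.66.0.0/16 -> H1 at depth 16
  add 104.16.158.64/28 -> H3 at depth 28
  - 104.0.0.0/8 clear@8
  ? 175.66.0.1  path d0:-→d1:-→d2:-→d3:-→d4:-→d5:-→d6:-→d7:-→d8:-→d9:-→d10:-→d11:-→d12:-→d13:-→d14:-→d15:-→d16:H1  best=H1
  add 175.66.128.0/17 -> H2 at depth 17
  add 104.16.158.74/31 -> H1 at depth 31
  ? 175.66.0.6  path d0:-→d1:-→d2:-→d3:-→d4:-→d5:-→d6:-→d7:-→d8:-→d9:-→d10:-→d11:-→d12:-→d13:-→d14:-→d15:-→d16:H1  best=H1
  ? 104.16.158.74  path d0:-→d1:-→d2:-→d3:-→d4:-→d5:-→d6:-→d7:-→d8:-→d9:-→d10:-→d11:-→d12:-→d13:-→d14:-→d15:-→d16:-→d17:-→d18:-→d19:-→d20:-→d21:-→d22:-→d23:-→d24:-→d25:-→d26:-→d27:-→d28:H3→d29:-→d30:-→d31:H1  best=H1
  add 0.0.0.0/0 -> H2 at depth 0
  ? 175.66.26.52  path d0:H2→d1:-→d2:-→d3:-→d4:-→d5:-→d6:-→d7:-→d8:-→d9:-→d10:-→d11:-→d12:-→d13:-→d14:-→d15:-→d16:H1  best=H1
  ? 104.16.158.70  path d0:H2→d1:-→d2:-→d3:-→d4:-→d5:-→d6:-→d7:-→d8:-→d9:-→d10:-→d11:-→d12:-→d13:-→d14:-→d15:-→d16:-→d17:-→d18:-→d19:-→d20:-→d21:-→d22:-→d23:-→d24:-→d25:-→d26:-→d27:-→d28:H3  best=H3
  add 175.66.249.0/24 -> H2 at depth 24
  add 104.16.0.0/16 -> H2 at depth 16
  add 96.0.0.0/3 -> H1 at depth 3
  - 104.16.158.64/28 clear@28
  add 175.66.0.0/16 -> H3 at depth 16
  add 175.66.0.0/16 -> H2 at depth 16
  - 104.16.158.74/31 clear@31
  ? 175.66.249.0  path d0:H2→d1:-→d2:-→d3:-→d4:-→d5:-→d6:-→d7:-→d8:-→d9:-→d10:-→d11:-→d12:-→d13:-→d14:-→d15:-→d16:H2→d17:H2→d18:-→d19:-→d20:-→d21:-→d22:-→d23:-→d24:H2  best=H2
  - 175.66.128.0/17 clear@17
  ? 175.66.2.119  path d0:H2→d1:-→d2:-→d3:-→d4:-→d5:-→d6:-→d7:-→d8:-→d9:-→d10:-→d11:-→d12:-→d13:-→d14:-→d15:-→d16:H2  best=H2
  - 175.66.0.0/16 clear@16
  ? 175.66.249.34  path d0:H2→d1:-→d2:-→d3:-→d4:-→d5:-→d6:-→d7:-→d8:-→d9:-→d10:-→d11:-→d12:-→d13:-→d14:-→d15:-→d16:-→d17:-→d18:-→d19:-→d20:-→d21:-→d22:-→d23:-→d24:H2  best=H2
  ? 96.0.241.128  path d0:H2→d1:-→d2:-→d3:H1→d4:-  best=H1
  - 96.0.0.0/3 clear@3
  ? 175.66.249.2  path d0:H2→d1:-→d2:-→d3:-→d4:-→d5:-→d6:-→d7:-→d8:-→d9:-→d10:-→d11:-→d12:-→d13:-→d14:-→d15:-→d16:-→d17:-→d18:-→d19:-→d20:-→d21:-→d22:-→d23:-→d24:H2  best=H2
  add 104.16.128.0/19 -> H2 at depth 19
  ? 104.16.0.33  path d0:H2→d1:-→d2:-→d3:-→d4:-→d5:-→d6:-→d7:-→d8:-→d9:-→d10:-→d11:-→d12:-→d13:-→d14:-→d15:-→d16:H2  best=H2
  ? 104.16.0.26  path d0:H2→d1:-→d2:-→d3:-→d4:-→d5:-→d6:-→d7:-→d8:-→d9:-→d10:-→d11:-→d12:-→d13:-→d14:-→d15:-→d16:H2  best=H2

== LOOKUPS ==
["H1","H1","H1","H1","H3","H2","H2","H2","H1","H2","H2","H2"]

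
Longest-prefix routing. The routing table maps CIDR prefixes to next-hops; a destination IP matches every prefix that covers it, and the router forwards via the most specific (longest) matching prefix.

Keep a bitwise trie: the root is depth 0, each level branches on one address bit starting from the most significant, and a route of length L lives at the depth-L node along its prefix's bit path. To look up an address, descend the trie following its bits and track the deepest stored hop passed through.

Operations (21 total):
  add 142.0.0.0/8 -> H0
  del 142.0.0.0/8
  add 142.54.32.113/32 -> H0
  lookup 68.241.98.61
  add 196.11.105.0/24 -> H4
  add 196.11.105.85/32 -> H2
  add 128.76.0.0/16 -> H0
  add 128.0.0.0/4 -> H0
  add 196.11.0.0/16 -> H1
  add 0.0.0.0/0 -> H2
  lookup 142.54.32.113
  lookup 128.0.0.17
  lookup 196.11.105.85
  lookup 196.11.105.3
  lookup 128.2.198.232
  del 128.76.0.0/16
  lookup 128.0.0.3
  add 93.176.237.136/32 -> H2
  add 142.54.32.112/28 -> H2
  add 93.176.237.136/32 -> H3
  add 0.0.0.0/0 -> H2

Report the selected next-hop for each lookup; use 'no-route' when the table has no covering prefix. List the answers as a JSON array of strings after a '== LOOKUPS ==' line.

Trace:
  + 142.0.0.0/8 (H0) depth=8
  - 142.0.0.0/8 clear@8
  + 142.54.32.113/32 (H0) depth=32
  Q 68.241.98.61: descend ε ; hops seen [∅] ; pick no-route
  + 196.11.105.0/24 (H4) depth=24
  + 196.11.105.85/32 (H2) depth=32
  + 128.76.0.0/16 (H0) depth=16
  + 128.0.0.0/4 (H0) depth=4
  + 196.11.0.0/16 (H1) depth=16
  + 0.0.0.0/0 (H2) depth=0
  Q 142.54.32.113: descend 10001110001101100010000001110001 ; hops seen [H2,H0,H0] ; pick H0
  Q 128.0.0.17: descend 100000000 ; hops seen [H2,H0] ; pick H0
  Q 196.11.105.85: descend 11000100000010110110100101010101 ; hops seen [H2,H1,H4,H2] ; pick H2
  Q 196.11.105.3: descend 1100010000001011011010010 ; hops seen [H2,H1,H4] ; pick H4
  Q 128.2.198.232: descend 100000000 ; hops seen [H2,H0] ; pick H0
  - 128.76.0.0/16 clear@16
  Q 128.0.0.3: descend 100000000 ; hops seen [H2,H0] ; pick H0
  + 93.176.237.136/32 (H2) depth=32
  + 142.54.32.112/28 (H2) depth=28
  + 93.176.237.136/32 (H3) depth=32
  + 0.0.0.0/0 (H2) depth=0

== LOOKUPS ==
["no-route","H0","H0","H2","H4","H0","H0"]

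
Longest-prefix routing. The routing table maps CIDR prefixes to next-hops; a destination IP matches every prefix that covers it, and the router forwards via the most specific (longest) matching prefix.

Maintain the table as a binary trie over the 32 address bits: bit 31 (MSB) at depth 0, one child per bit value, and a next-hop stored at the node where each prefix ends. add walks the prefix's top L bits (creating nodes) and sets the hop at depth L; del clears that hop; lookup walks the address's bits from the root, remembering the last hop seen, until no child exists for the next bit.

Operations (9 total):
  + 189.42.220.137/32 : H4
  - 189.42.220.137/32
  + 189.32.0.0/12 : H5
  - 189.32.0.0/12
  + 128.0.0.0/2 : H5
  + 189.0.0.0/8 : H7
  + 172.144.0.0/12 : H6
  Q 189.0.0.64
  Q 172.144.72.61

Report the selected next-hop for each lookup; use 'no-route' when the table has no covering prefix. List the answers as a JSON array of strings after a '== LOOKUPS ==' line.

Trace:
  add 189.42.220.137/32 -> H4 at depth 32
  - 189.42.220.137/32 clear@32
  add 189.32.0.0/12 -> H5 at depth 12
  - 189.32.0.0/12 clear@12
  add 128.0.0.0/2 -> H5 at depth 2
  add 189.0.0.0/8 -> H7 at depth 8
  add 172.144.0.0/12 -> H6 at depth 12
  lookup 189.0.0.64: bits 1011110100 walk d0:-→d1:-→d2:H5→d3:-→d4:-→d5:-→d6:-→d7:-→d8:H7→d9:-→d10:- -> H7
  lookup 172.144.72.61: bits 101011001001 walk d0:-→d1:-→d2:H5→d3:-→d4:-→d5:-→d6:-→d7:-→d8:-→d9:-→d10:-→d11:-→d12:H6 -> H6

== LOOKUPS ==
["H7","H6"]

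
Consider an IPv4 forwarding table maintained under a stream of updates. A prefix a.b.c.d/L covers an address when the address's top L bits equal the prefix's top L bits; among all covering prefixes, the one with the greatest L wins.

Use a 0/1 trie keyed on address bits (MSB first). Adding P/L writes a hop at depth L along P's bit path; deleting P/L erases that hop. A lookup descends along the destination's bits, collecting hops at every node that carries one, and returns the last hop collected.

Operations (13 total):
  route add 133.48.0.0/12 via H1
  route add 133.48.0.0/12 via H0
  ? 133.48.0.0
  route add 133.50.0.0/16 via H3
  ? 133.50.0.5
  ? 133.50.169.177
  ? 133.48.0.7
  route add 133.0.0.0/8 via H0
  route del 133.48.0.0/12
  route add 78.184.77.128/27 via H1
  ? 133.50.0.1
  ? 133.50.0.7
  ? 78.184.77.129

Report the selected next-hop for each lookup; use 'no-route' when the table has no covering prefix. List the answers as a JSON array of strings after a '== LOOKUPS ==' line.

Process each operation:
  add 133.48.0.0/12 -> H1 at depth 12
  add 133.48.0.0/12 -> H0 at depth 12
  Q 133.48.0.0: descend 100001010011 ; hops seen [H0] ; pick H0
  add 133.50.0.0/16 -> H3 at depth 16
  Q 133.50.0.5: descend 1000010100110010 ; hops seen [H0,H3] ; pick H3
  Q 133.50.169.177: descend 1000010100110010 ; hops seen [H0,H3] ; pick H3
  Q 133.48.0.7: descend 10000101001100 ; hops seen [H0] ; pick H0
  add 133.0.0.0/8 -> H0 at depth 8
  - 133.48.0.0/12 clear@12
  add 78.184.77.128/27 -> H1 at depth 27
  Q 133.50.0.1: descend 1000010100110010 ; hops seen [H0,H3] ; pick H3
  Q 133.50.0.7: descend 1000010100110010 ; hops seen [H0,H3] ; pick H3
  Q 78.184.77.129: descend 010011101011100001001101100 ; hops seen [H1] ; pick H1

== LOOKUPS ==
["H0","H3","H3","H0","H3","H3","H1"]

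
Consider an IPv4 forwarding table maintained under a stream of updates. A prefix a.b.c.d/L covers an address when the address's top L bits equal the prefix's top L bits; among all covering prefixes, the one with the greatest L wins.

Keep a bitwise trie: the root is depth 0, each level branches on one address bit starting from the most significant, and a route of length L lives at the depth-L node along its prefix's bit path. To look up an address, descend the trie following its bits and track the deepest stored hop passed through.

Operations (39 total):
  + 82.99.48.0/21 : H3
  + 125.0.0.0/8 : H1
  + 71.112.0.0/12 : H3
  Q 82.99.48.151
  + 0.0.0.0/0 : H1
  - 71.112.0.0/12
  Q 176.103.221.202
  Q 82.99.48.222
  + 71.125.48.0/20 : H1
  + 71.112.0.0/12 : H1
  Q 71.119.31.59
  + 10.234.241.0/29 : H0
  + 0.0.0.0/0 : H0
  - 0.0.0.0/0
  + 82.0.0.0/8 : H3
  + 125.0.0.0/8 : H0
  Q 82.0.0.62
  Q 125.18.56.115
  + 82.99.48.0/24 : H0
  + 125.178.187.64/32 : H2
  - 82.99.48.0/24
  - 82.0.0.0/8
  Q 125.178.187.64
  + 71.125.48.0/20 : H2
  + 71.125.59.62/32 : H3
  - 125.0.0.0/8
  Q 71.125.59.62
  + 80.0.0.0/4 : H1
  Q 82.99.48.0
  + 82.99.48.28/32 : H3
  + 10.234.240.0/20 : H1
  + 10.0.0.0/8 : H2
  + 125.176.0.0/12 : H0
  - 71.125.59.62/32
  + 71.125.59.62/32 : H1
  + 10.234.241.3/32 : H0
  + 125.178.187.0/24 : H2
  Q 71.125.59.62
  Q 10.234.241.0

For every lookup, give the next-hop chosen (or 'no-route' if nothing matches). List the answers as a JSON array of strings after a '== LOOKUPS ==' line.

Trace:
  + 82.99.48.0/21 (H3) depth=21
  + 125.0.0.0/8 (H1) depth=8
  + 71.112.0.0/12 (H3) depth=12
  lookup 82.99.48.151: bits 010100100110001100110 walk d0:-→d1:-→d2:-→d3:-→d4:-→d5:-→d6:-→d7:-→d8:-→d9:-→d10:-→d11:-→d12:-→d13:-→d14:-→d15:-→d16:-→d17:-→d18:-→d19:-→d20:-→d21:H3 -> H3
  + 0.0.0.0/0 (H1) depth=0
  - 71.112.0.0/12 clear@12
  lookup 176.103.221.202: bits ε walk d0:H1 -> H1
  lookup 82.99.48.222: bits 010100100110001100110 walk d0:H1→d1:-→d2:-→d3:-→d4:-→d5:-→d6:-→d7:-→d8:-→d9:-→d10:-→d11:-→d12:-→d13:-→d14:-→d15:-→d16:-→d17:-→d18:-→d19:-→d20:-→d21:H3 -> H3
  + 71.125.48.0/20 (H1) depth=20
  + 71.112.0.0/12 (H1) depth=12
  lookup 71.119.31.59: bits 010001110111 walk d0:H1→d1:-→d2:-→d3:-→d4:-→d5:-→d6:-→d7:-→d8:-→d9:-→d10:-→d11:-→d12:H1 -> H1
  + 10.234.241.0/29 (H0) depth=29
  + 0.0.0.0/0 (H0) depth=0
  - 0.0.0.0/0 clear@0
  + 82.0.0.0/8 (H3) depth=8
  + 125.0.0.0/8 (H0) depth=8
  lookup 82.0.0.62: bits 010100100 walk d0:-→d1:-→d2:-→d3:-→d4:-→d5:-→d6:-→d7:-→d8:H3→d9:- -> H3
  lookup 125.18.56.115: bits 01111101 walk d0:-→d1:-→d2:-→d3:-→d4:-→d5:-→d6:-→d7:-→d8:H0 -> H0
  + 82.99.48.0/24 (H0) depth=24
  + 125.178.187.64/32 (H2) depth=32
  - 82.99.48.0/24 clear@24
  - 82.0.0.0/8 clear@8
  lookup 125.178.187.64: bits 01111101101100101011101101000000 walk d0:-→d1:-→d2:-→d3:-→d4:-→d5:-→d6:-→d7:-→d8:H0→d9:-→d10:-→d11:-→d12:-→d13:-→d14:-→d15:-→d16:-→d17:-→d18:-→d19:-→d20:-→d21:-→d22:-→d23:-→d24:-→d25:-→d26:-→d27:-→d28:-→d29:-→d30:-→d31:-→d32:H2 -> H2
  + 71.125.48.0/20 (H2) depth=20
  + 71.125.59.62/32 (H3) depth=32
  - 125.0.0.0/8 clear@8
  lookup 71.125.59.62: bits 01000111011111010011101100111110 walk d0:-→d1:-→d2:-→d3:-→d4:-→d5:-→d6:-→d7:-→d8:-→d9:-→d10:-→d11:-→d12:H1→d13:-→d14:-→d15:-→d16:-→d17:-→d18:-→d19:-→d20:H2→d21:-→d22:-→d23:-→d24:-→d25:-→d26:-→d27:-→d28:-→d29:-→d30:-→d31:-→d32:H3 -> H3
  + 80.0.0.0/4 (H1) depth=4
  lookup 82.99.48.0: bits 010100100110001100110000 walk d0:-→d1:-→d2:-→d3:-→d4:H1→d5:-→d6:-→d7:-→d8:-→d9:-→d10:-→d11:-→d12:-→d13:-→d14:-→d15:-→d16:-→d17:-→d18:-→d19:-→d20:-→d21:H3→d22:-→d23:-→d24:- -> H3
  + 82.99.48.28/32 (H3) depth=32
  + 10.234.240.0/20 (H1) depth=20
  + 10.0.0.0/8 (H2) depth=8
  + 125.176.0.0/12 (H0) depth=12
  - 71.125.59.62/32 clear@32
  + 71.125.59.62/32 (H1) depth=32
  + 10.234.241.3/32 (H0) depth=32
  + 125.178.187.0/24 (H2) depth=24
  lookup 71.125.59.62: bits 01000111011111010011101100111110 walk d0:-→d1:-→d2:-→d3:-→d4:-→d5:-→d6:-→d7:-→d8:-→d9:-→d10:-→d11:-→d12:H1→d13:-→d14:-→d15:-→d16:-→d17:-→d18:-→d19:-→d20:H2→d21:-→d22:-→d23:-→d24:-→d25:-→d26:-→d27:-→d28:-→d29:-→d30:-→d31:-→d32:H1 -> H1
  lookup 10.234.241.0: bits 000010101110101011110001000000 walk d0:-→d1:-→d2:-→d3:-→d4:-→d5:-→d6:-→d7:-→d8:H2→d9:-→d10:-→d11:-→d12:-→d13:-→d14:-→d15:-→d16:-→d17:-→d18:-→d19:-→d20:H1→d21:-→d22:-→d23:-→d24:-→d25:-→d26:-→d27:-→d28:-→d29:H0→d30:- -> H0

== LOOKUPS ==
["H3","H1","H3","H1","H3","H0","H2","H3","H3","H1","H0"]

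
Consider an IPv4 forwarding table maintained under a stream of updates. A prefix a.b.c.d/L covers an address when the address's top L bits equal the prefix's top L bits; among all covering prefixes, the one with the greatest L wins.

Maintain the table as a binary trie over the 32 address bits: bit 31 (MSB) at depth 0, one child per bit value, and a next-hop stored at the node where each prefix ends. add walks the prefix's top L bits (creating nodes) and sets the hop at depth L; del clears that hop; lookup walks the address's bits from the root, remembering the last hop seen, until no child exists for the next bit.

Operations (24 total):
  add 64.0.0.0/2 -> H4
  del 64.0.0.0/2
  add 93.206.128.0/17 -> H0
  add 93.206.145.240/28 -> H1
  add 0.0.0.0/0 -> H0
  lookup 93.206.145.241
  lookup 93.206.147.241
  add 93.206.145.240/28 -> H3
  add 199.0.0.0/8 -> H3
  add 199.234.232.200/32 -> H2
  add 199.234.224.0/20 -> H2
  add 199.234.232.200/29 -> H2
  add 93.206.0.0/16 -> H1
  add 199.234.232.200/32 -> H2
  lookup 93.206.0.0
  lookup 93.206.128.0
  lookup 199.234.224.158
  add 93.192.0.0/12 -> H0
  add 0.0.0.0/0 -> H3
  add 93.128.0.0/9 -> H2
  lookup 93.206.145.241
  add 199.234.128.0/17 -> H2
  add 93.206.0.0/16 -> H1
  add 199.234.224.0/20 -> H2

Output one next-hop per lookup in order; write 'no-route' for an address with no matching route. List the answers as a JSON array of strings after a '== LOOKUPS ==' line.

Trace:
  + 64.0.0.0/2 (H4) depth=2
  del 64.0.0.0/2 (clear depth 2)
  + 93.206.128.0/17 (H0) depth=17
  + 93.206.145.240/28 (H1) depth=28
  + 0.0.0.0/0 (H0) depth=0
  Q 93.206.145.241: descend 0101110111001110100100011111 ; hops seen [H0,H0,H1] ; pick H1
  Q 93.206.147.241: descend 0101110111001110100100 ; hops seen [H0,H0] ; pick H0
  + 93.206.145.240/28 (H3) depth=28
  + 199.0.0.0/8 (H3) depth=8
  + 199.234.232.200/32 (H2) depth=32
  + 199.234.224.0/20 (H2) depth=20
  + 199.234.232.200/29 (H2) depth=29
  + 93.206.0.0/16 (H1) depth=16
  + 199.234.232.200/32 (H2) depth=32
  Q 93.206.0.0: descend 0101110111001110 ; hops seen [H0,H1] ; pick H1
  Q 93.206.128.0: descend 0101110111001110100 ; hops seen [H0,H1,H0] ; pick H0
  Q 199.234.224.158: descend 11000111111010101110 ; hops seen [H0,H3,H2] ; pick H2
  + 93.192.0.0/12 (H0) depth=12
  + 0.0.0.0/0 (H3) depth=0
  + 93.128.0.0/9 (H2) depth=9
  Q 93.206.145.241: descend 0101110111001110100100011111 ; hops seen [H3,H2,H0,H1,H0,H3] ; pick H3
  + 199.234.128.0/17 (H2) depth=17
  + 93.206.0.0/16 (H1) depth=16
  + 199.234.224.0/20 (H2) depth=20

== LOOKUPS ==
["H1","H0","H1","H0","H2","H3"]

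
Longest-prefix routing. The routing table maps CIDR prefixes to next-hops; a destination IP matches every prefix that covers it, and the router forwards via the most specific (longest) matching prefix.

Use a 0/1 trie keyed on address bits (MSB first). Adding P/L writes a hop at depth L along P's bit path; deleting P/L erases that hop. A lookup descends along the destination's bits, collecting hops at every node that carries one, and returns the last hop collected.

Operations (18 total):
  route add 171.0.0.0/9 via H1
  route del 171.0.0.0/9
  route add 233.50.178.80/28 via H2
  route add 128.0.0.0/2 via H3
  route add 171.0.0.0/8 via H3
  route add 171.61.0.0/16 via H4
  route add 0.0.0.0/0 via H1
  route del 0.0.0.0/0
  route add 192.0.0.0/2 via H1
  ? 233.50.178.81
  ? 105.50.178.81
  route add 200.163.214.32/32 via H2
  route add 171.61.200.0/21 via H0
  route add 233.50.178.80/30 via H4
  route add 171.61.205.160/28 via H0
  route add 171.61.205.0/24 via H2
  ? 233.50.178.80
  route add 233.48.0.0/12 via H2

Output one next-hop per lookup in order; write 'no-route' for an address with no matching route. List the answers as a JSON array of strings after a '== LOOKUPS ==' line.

Apply in order:
  add 171.0.0.0/9 -> H1 at depth 9
  del 171.0.0.0/9 (clear depth 9)
  add 233.50.178.80/28 -> H2 at depth 28
  add 128.0.0.0/2 -> H3 at depth 2
  add 171.0.0.0/8 -> H3 at depth 8
  add 171.61.0.0/16 -> H4 at depth 16
  add 0.0.0.0/0 -> H1 at depth 0
  del 0.0.0.0/0 (clear depth 0)
  add 192.0.0.0/2 -> H1 at depth 2
  ? 233.50.178.81  path d0:-→d1:-→d2:H1→d3:-→d4:-→d5:-→d6:-→d7:-→d8:-→d9:-→d10:-→d11:-→d12:-→d13:-→d14:-→d15:-→d16:-→d17:-→d18:-→d19:-→d20:-→d21:-→d22:-→d23:-→d24:-→d25:-→d26:-→d27:-→d28:H2  best=H2
  ? 105.50.178.81  path d0:-  best=no-route
  add 200.163.214.32/32 -> H2 at depth 32
  add 171.61.200.0/21 -> H0 at depth 21
  add 233.50.178.80/30 -> H4 at depth 30
  add 171.61.205.160/28 -> H0 at depth 28
  add 171.61.205.0/24 -> H2 at depth 24
  ? 233.50.178.80  path d0:-→d1:-→d2:H1→d3:-→d4:-→d5:-→d6:-→d7:-→d8:-→d9:-→d10:-→d11:-→d12:-→d13:-→d14:-→d15:-→d16:-→d17:-→d18:-→d19:-→d20:-→d21:-→d22:-→d23:-→d24:-→d25:-→d26:-→d27:-→d28:H2→d29:-→d30:H4  best=H4
  add 233.48.0.0/12 -> H2 at depth 12

== LOOKUPS ==
["H2","no-route","H4"]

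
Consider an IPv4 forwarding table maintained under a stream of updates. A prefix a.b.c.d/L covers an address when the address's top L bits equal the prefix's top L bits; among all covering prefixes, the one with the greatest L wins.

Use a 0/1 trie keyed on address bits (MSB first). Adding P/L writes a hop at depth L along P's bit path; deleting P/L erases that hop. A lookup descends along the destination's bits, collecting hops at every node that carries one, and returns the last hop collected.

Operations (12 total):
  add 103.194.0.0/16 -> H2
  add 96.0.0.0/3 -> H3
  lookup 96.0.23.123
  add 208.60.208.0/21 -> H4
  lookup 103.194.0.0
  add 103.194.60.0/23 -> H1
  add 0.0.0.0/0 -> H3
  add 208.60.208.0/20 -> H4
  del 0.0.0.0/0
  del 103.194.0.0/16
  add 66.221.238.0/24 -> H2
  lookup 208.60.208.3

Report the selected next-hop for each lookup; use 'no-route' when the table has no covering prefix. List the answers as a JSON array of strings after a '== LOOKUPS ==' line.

Process each operation:
  + 103.194.0.0/16 (H2) depth=16
  + 96.0.0.0/3 (H3) depth=3
  lookup 96.0.23.123: bits 01100 walk d0:-→d1:-→d2:-→d3:H3→d4:-→d5:- -> H3
  + 208.60.208.0/21 (H4) depth=21
  lookup 103.194.0.0: bits 0110011111000010 walk d0:-→d1:-→d2:-→d3:H3→d4:-→d5:-→d6:-→d7:-→d8:-→d9:-→d10:-→d11:-→d12:-→d13:-→d14:-→d15:-→d16:H2 -> H2
  + 103.194.60.0/23 (H1) depth=23
  + 0.0.0.0/0 (H3) depth=0
  + 208.60.208.0/20 (H4) depth=20
  del 0.0.0.0/0 (clear depth 0)
  del 103.194.0.0/16 (clear depth 16)
  + 66.221.238.0/24 (H2) depth=24
  lookup 208.60.208.3: bits 110100000011110011010 walk d0:-→d1:-→d2:-→d3:-→d4:-→d5:-→d6:-→d7:-→d8:-→d9:-→d10:-→d11:-→d12:-→d13:-→d14:-→d15:-→d16:-→d17:-→d18:-→d19:-→d20:H4→d21:H4 -> H4

== LOOKUPS ==
["H3","H2","H4"]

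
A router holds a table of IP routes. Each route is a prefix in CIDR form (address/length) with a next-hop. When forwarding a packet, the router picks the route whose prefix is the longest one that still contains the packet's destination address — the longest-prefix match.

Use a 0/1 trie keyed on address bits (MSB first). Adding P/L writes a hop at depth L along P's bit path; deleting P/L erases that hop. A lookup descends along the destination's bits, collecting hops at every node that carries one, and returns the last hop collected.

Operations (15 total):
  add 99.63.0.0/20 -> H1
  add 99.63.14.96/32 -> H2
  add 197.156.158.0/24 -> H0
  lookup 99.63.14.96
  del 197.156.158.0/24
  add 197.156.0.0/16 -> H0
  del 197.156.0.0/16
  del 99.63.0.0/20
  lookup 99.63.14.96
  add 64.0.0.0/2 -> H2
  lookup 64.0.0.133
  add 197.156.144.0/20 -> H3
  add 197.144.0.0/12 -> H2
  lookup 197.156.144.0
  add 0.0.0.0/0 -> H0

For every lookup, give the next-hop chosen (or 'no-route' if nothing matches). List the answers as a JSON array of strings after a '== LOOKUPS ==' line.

Apply in order:
  + 99.63.0.0/20 (H1) depth=20
  + 99.63.14.96/32 (H2) depth=32
  + 197.156.158.0/24 (H0) depth=24
  lookup 99.63.14.96: bits 01100011001111110000111001100000 walk d0:-→d1:-→d2:-→d3:-→d4:-→d5:-→d6:-→d7:-→d8:-→d9:-→d10:-→d11:-→d12:-→d13:-→d14:-→d15:-→d16:-→d17:-→d18:-→d19:-→d20:H1→d21:-→d22:-→d23:-→d24:-→d25:-→d26:-→d27:-→d28:-→d29:-→d30:-→d31:-→d32:H2 -> H2
  del 197.156.158.0/24 (clear depth 24)
  + 197.156.0.0/16 (H0) depth=16
  del 197.156.0.0/16 (clear depth 16)
  del 99.63.0.0/20 (clear depth 20)
  lookup 99.63.14.96: bits 01100011001111110000111001100000 walk d0:-→d1:-→d2:-→d3:-→d4:-→d5:-→d6:-→d7:-→d8:-→d9:-→d10:-→d11:-→d12:-→d13:-→d14:-→d15:-→d16:-→d17:-→d18:-→d19:-→d20:-→d21:-→d22:-→d23:-→d24:-→d25:-→d26:-→d27:-→d28:-→d29:-→d30:-→d31:-→d32:H2 -> H2
  + 64.0.0.0/2 (H2) depth=2
  lookup 64.0.0.133: bits 01 walk d0:-→d1:-→d2:H2 -> H2
  + 197.156.144.0/20 (H3) depth=20
  + 197.144.0.0/12 (H2) depth=12
  lookup 197.156.144.0: bits 11000101100111001001 walk d0:-→d1:-→d2:-→d3:-→d4:-→d5:-→d6:-→d7:-→d8:-→d9:-→d10:-→d11:-→d12:H2→d13:-→d14:-→d15:-→d16:-→d17:-→d18:-→d19:-→d20:H3 -> H3
  + 0.0.0.0/0 (H0) depth=0

== LOOKUPS ==
["H2","H2","H2","H3"]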